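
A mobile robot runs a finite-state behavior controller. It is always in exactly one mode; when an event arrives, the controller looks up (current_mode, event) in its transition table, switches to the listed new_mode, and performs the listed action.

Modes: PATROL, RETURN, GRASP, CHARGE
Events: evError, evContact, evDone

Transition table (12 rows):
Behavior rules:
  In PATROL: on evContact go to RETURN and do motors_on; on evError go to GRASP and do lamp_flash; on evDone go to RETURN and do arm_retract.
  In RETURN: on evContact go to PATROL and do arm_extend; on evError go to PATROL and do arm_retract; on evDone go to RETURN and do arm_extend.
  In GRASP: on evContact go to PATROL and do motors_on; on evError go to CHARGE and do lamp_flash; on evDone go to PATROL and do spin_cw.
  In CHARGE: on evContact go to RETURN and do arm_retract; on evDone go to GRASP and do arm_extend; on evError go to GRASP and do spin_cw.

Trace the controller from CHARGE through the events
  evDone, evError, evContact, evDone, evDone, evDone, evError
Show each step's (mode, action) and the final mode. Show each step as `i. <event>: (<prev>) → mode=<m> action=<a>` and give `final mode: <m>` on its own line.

final mode: PATROL

1. evDone: (CHARGE) → mode=GRASP action=arm_extend
2. evError: (GRASP) → mode=CHARGE action=lamp_flash
3. evContact: (CHARGE) → mode=RETURN action=arm_retract
4. evDone: (RETURN) → mode=RETURN action=arm_extend
5. evDone: (RETURN) → mode=RETURN action=arm_extend
6. evDone: (RETURN) → mode=RETURN action=arm_extend
7. evError: (RETURN) → mode=PATROL action=arm_retract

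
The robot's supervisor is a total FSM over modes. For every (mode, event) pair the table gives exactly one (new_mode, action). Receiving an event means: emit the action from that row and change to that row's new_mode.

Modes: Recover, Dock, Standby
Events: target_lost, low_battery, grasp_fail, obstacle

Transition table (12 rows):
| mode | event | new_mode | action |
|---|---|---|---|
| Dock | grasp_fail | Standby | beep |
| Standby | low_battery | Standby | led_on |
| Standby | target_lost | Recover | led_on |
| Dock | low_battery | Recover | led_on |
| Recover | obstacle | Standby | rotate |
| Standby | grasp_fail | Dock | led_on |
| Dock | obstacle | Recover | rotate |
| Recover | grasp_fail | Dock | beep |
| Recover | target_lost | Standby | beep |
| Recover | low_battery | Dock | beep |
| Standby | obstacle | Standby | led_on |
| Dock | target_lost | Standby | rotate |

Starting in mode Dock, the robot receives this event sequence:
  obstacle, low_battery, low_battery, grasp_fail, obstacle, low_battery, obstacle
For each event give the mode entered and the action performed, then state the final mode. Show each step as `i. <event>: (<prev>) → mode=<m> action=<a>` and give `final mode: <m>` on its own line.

final mode: Recover

1. obstacle: (Dock) → mode=Recover action=rotate
2. low_battery: (Recover) → mode=Dock action=beep
3. low_battery: (Dock) → mode=Recover action=led_on
4. grasp_fail: (Recover) → mode=Dock action=beep
5. obstacle: (Dock) → mode=Recover action=rotate
6. low_battery: (Recover) → mode=Dock action=beep
7. obstacle: (Dock) → mode=Recover action=rotate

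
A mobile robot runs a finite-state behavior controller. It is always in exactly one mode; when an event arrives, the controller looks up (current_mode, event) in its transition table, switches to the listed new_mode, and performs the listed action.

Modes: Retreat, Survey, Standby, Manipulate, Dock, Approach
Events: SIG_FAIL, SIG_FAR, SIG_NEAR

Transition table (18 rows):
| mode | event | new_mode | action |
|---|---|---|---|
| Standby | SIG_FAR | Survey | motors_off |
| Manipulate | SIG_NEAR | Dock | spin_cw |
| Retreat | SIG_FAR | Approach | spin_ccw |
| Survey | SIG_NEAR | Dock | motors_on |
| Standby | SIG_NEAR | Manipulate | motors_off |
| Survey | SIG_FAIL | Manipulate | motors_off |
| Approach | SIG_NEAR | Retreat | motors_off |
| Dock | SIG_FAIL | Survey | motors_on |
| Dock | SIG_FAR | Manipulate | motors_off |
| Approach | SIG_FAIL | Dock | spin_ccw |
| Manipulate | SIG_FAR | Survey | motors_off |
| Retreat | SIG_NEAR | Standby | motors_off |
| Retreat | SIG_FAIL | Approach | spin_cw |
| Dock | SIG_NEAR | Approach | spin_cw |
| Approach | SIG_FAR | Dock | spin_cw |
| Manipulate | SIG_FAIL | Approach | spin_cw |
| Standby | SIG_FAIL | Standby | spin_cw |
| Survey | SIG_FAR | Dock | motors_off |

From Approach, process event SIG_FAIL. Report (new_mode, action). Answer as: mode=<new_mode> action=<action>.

current mode = Approach; filter table to that mode:
  (Approach, SIG_NEAR) → (Retreat, motors_off)
  (Approach, SIG_FAIL) → (Dock, spin_ccw)  ← event matches
  (Approach, SIG_FAR) → (Dock, spin_cw)
event = SIG_FAIL selects (Dock, spin_ccw)

mode=Dock action=spin_ccw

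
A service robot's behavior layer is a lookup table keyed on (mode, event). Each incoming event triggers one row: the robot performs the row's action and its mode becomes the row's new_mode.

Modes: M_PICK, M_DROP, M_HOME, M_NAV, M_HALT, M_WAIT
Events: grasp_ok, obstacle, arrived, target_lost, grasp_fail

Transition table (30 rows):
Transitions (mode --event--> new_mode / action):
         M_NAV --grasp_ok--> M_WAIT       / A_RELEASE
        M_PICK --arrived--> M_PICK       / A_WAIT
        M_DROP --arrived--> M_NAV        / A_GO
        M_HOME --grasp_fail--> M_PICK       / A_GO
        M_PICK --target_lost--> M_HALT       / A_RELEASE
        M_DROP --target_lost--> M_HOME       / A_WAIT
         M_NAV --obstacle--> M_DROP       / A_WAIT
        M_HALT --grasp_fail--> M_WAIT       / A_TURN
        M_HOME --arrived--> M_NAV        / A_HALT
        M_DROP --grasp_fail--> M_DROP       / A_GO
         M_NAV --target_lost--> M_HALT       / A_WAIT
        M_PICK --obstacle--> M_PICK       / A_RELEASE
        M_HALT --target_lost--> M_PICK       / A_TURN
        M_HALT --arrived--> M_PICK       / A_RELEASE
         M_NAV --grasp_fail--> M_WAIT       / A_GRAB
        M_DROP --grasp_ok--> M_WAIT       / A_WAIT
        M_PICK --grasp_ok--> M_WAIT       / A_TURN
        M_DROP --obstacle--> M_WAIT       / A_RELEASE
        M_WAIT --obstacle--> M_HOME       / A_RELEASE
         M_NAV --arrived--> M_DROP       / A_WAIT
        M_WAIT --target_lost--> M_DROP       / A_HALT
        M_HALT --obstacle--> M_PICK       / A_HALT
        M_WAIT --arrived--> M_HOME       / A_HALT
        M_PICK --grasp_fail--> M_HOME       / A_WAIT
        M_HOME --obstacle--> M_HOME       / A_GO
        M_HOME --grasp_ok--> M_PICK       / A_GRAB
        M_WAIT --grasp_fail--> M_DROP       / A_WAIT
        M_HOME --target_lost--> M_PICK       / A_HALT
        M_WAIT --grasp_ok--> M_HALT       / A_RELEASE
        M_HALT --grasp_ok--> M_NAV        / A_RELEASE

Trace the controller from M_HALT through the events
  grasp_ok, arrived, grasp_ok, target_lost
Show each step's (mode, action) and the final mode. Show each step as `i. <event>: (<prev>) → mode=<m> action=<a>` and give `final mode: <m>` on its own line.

final mode: M_DROP

1. grasp_ok: (M_HALT) → mode=M_NAV action=A_RELEASE
2. arrived: (M_NAV) → mode=M_DROP action=A_WAIT
3. grasp_ok: (M_DROP) → mode=M_WAIT action=A_WAIT
4. target_lost: (M_WAIT) → mode=M_DROP action=A_HALT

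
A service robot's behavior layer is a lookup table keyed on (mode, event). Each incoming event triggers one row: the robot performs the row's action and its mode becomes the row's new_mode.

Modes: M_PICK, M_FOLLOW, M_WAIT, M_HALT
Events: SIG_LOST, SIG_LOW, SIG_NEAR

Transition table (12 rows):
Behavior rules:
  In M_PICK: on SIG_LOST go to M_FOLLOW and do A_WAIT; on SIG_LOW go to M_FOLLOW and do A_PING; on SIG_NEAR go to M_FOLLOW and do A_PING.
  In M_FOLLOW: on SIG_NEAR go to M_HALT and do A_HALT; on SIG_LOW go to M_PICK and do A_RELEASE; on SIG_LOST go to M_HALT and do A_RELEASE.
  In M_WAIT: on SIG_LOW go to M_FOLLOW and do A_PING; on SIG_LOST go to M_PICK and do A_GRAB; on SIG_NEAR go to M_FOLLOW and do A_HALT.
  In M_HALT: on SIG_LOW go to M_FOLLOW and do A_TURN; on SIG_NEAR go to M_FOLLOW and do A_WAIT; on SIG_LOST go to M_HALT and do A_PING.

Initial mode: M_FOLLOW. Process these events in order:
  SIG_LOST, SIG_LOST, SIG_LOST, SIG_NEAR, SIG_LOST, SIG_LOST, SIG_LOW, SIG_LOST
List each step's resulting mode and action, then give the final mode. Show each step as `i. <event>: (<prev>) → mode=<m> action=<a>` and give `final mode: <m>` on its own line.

final mode: M_HALT

1. SIG_LOST: (M_FOLLOW) → mode=M_HALT action=A_RELEASE
2. SIG_LOST: (M_HALT) → mode=M_HALT action=A_PING
3. SIG_LOST: (M_HALT) → mode=M_HALT action=A_PING
4. SIG_NEAR: (M_HALT) → mode=M_FOLLOW action=A_WAIT
5. SIG_LOST: (M_FOLLOW) → mode=M_HALT action=A_RELEASE
6. SIG_LOST: (M_HALT) → mode=M_HALT action=A_PING
7. SIG_LOW: (M_HALT) → mode=M_FOLLOW action=A_TURN
8. SIG_LOST: (M_FOLLOW) → mode=M_HALT action=A_RELEASE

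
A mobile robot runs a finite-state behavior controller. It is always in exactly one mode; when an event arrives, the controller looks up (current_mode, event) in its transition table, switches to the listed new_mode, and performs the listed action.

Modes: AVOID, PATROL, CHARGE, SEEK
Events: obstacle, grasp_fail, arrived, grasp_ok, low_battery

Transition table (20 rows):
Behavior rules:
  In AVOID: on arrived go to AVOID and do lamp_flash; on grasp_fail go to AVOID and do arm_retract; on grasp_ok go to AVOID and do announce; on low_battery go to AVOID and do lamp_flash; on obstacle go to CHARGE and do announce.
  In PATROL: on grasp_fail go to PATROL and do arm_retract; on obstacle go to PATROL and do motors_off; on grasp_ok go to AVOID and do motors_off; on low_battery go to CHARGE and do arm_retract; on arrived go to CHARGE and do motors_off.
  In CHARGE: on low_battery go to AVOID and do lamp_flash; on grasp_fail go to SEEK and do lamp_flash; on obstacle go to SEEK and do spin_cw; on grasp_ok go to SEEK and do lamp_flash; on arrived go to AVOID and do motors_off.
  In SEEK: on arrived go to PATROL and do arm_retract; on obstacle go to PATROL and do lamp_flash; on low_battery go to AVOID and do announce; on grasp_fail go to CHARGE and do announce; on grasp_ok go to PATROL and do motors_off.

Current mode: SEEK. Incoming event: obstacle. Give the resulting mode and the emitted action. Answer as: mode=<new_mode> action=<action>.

mode=PATROL action=lamp_flash

current mode = SEEK; filter table to that mode:
  (SEEK, arrived) → (PATROL, arm_retract)
  (SEEK, obstacle) → (PATROL, lamp_flash)  ← event matches
  (SEEK, low_battery) → (AVOID, announce)
  (SEEK, grasp_fail) → (CHARGE, announce)
  (SEEK, grasp_ok) → (PATROL, motors_off)
event = obstacle selects (PATROL, lamp_flash)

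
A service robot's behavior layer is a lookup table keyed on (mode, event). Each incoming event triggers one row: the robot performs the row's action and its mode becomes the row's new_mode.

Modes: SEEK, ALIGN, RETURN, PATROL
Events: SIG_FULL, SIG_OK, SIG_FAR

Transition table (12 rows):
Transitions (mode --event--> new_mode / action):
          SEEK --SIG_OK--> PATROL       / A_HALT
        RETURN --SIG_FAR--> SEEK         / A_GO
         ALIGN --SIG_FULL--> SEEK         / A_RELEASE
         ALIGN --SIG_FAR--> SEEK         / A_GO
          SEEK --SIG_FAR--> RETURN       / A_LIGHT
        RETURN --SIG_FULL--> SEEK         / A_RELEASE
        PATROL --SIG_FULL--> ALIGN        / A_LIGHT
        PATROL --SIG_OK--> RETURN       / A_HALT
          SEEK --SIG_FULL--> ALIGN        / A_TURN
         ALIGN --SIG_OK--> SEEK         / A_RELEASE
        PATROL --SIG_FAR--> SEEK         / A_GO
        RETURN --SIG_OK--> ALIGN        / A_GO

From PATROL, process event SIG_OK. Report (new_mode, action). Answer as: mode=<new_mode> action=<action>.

mode=RETURN action=A_HALT

current mode = PATROL; filter table to that mode:
  (PATROL, SIG_FULL) → (ALIGN, A_LIGHT)
  (PATROL, SIG_OK) → (RETURN, A_HALT)  ← event matches
  (PATROL, SIG_FAR) → (SEEK, A_GO)
event = SIG_OK selects (RETURN, A_HALT)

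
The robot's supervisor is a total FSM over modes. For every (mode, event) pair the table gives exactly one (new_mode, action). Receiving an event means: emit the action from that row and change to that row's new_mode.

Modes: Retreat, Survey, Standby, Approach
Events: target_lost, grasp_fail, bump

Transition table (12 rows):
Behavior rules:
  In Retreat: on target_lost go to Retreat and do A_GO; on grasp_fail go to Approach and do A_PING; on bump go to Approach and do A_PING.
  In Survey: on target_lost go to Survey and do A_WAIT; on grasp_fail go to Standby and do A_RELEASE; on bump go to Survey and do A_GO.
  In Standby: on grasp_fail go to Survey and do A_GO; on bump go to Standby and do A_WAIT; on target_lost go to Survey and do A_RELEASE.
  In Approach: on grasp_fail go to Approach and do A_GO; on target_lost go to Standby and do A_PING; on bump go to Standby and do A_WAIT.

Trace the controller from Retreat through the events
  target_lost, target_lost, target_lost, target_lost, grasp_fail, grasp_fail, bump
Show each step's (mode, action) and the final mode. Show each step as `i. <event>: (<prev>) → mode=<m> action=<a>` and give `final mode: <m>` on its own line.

final mode: Standby

1. target_lost: (Retreat) → mode=Retreat action=A_GO
2. target_lost: (Retreat) → mode=Retreat action=A_GO
3. target_lost: (Retreat) → mode=Retreat action=A_GO
4. target_lost: (Retreat) → mode=Retreat action=A_GO
5. grasp_fail: (Retreat) → mode=Approach action=A_PING
6. grasp_fail: (Approach) → mode=Approach action=A_GO
7. bump: (Approach) → mode=Standby action=A_WAIT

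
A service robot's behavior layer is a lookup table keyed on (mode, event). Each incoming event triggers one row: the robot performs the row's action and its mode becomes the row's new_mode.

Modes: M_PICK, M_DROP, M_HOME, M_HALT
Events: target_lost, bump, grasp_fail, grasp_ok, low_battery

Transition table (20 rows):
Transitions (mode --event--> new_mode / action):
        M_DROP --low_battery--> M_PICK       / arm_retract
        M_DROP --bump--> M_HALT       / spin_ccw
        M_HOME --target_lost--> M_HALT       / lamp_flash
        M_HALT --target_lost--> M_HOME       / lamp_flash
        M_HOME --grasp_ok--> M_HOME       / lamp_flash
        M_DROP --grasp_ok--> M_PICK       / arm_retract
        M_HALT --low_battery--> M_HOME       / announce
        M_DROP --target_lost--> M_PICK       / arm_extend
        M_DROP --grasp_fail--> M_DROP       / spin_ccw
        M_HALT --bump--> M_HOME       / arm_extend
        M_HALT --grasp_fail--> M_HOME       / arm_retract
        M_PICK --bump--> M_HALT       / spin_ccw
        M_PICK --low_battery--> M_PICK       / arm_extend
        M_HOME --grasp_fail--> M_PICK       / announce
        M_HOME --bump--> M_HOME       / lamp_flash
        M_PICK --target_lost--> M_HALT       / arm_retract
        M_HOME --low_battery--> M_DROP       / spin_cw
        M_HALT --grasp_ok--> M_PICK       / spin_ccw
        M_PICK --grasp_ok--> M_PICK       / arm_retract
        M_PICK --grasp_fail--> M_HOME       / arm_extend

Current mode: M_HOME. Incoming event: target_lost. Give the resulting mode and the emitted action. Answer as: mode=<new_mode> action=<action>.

mode=M_HALT action=lamp_flash

current mode = M_HOME; filter table to that mode:
  (M_HOME, target_lost) → (M_HALT, lamp_flash)  ← event matches
  (M_HOME, grasp_ok) → (M_HOME, lamp_flash)
  (M_HOME, grasp_fail) → (M_PICK, announce)
  (M_HOME, bump) → (M_HOME, lamp_flash)
  (M_HOME, low_battery) → (M_DROP, spin_cw)
event = target_lost selects (M_HALT, lamp_flash)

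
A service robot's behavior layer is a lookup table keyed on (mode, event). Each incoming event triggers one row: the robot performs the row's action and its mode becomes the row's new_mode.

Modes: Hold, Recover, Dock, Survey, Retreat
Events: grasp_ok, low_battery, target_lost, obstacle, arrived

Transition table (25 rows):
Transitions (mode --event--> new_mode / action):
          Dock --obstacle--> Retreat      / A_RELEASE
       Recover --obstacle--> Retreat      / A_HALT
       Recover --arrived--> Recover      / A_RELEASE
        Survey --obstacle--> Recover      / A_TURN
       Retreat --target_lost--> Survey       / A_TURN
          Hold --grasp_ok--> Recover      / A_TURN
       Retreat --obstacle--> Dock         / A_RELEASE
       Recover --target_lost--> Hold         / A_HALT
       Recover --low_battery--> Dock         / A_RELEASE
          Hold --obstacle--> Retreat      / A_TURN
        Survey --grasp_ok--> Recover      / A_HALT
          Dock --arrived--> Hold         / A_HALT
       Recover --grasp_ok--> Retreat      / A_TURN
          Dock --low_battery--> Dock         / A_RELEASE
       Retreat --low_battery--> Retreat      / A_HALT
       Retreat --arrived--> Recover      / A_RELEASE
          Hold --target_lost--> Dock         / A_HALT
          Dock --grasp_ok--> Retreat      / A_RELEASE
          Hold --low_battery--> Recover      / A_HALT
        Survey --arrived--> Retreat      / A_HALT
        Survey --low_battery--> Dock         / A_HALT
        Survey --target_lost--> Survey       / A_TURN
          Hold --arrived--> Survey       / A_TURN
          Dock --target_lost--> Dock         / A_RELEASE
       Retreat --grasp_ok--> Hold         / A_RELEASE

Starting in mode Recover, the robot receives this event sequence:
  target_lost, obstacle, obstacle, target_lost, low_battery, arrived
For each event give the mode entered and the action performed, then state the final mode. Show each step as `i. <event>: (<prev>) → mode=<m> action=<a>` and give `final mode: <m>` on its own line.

final mode: Hold

1. target_lost: (Recover) → mode=Hold action=A_HALT
2. obstacle: (Hold) → mode=Retreat action=A_TURN
3. obstacle: (Retreat) → mode=Dock action=A_RELEASE
4. target_lost: (Dock) → mode=Dock action=A_RELEASE
5. low_battery: (Dock) → mode=Dock action=A_RELEASE
6. arrived: (Dock) → mode=Hold action=A_HALT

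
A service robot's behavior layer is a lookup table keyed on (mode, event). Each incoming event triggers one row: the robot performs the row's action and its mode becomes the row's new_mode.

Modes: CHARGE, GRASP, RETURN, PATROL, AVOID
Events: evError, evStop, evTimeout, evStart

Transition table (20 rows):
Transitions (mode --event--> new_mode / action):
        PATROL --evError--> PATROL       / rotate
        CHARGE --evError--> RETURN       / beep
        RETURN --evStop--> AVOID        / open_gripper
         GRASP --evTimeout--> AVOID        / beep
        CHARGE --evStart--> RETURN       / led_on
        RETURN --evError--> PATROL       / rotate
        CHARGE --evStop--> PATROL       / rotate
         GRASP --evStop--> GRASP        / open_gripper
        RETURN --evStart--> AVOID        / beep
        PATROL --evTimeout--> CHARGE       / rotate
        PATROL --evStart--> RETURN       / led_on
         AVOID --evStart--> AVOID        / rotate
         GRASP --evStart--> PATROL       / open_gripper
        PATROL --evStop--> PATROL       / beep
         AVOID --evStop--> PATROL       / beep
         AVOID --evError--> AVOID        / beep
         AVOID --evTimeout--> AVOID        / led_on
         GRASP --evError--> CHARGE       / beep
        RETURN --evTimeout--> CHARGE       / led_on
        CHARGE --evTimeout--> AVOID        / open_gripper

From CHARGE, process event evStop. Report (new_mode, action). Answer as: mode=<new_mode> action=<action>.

current mode = CHARGE; filter table to that mode:
  (CHARGE, evError) → (RETURN, beep)
  (CHARGE, evStart) → (RETURN, led_on)
  (CHARGE, evStop) → (PATROL, rotate)  ← event matches
  (CHARGE, evTimeout) → (AVOID, open_gripper)
event = evStop selects (PATROL, rotate)

mode=PATROL action=rotate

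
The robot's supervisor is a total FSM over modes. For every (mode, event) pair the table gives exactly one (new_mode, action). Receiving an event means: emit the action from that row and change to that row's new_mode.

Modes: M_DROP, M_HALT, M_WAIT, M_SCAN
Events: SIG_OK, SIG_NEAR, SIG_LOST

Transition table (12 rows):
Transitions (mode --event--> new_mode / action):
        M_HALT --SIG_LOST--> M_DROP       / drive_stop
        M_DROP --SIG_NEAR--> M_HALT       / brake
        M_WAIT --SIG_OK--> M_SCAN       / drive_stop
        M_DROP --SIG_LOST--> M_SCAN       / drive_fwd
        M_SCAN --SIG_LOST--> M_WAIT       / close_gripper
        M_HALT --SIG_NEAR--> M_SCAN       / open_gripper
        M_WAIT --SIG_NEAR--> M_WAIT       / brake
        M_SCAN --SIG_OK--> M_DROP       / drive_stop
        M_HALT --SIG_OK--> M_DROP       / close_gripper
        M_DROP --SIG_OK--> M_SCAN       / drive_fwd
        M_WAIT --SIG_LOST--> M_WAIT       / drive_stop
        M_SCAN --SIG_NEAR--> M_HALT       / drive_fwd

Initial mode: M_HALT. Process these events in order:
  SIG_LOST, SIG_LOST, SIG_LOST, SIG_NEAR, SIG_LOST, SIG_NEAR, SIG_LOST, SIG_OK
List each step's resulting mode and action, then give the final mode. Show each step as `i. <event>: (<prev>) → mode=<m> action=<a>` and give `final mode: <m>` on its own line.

final mode: M_SCAN

1. SIG_LOST: (M_HALT) → mode=M_DROP action=drive_stop
2. SIG_LOST: (M_DROP) → mode=M_SCAN action=drive_fwd
3. SIG_LOST: (M_SCAN) → mode=M_WAIT action=close_gripper
4. SIG_NEAR: (M_WAIT) → mode=M_WAIT action=brake
5. SIG_LOST: (M_WAIT) → mode=M_WAIT action=drive_stop
6. SIG_NEAR: (M_WAIT) → mode=M_WAIT action=brake
7. SIG_LOST: (M_WAIT) → mode=M_WAIT action=drive_stop
8. SIG_OK: (M_WAIT) → mode=M_SCAN action=drive_stop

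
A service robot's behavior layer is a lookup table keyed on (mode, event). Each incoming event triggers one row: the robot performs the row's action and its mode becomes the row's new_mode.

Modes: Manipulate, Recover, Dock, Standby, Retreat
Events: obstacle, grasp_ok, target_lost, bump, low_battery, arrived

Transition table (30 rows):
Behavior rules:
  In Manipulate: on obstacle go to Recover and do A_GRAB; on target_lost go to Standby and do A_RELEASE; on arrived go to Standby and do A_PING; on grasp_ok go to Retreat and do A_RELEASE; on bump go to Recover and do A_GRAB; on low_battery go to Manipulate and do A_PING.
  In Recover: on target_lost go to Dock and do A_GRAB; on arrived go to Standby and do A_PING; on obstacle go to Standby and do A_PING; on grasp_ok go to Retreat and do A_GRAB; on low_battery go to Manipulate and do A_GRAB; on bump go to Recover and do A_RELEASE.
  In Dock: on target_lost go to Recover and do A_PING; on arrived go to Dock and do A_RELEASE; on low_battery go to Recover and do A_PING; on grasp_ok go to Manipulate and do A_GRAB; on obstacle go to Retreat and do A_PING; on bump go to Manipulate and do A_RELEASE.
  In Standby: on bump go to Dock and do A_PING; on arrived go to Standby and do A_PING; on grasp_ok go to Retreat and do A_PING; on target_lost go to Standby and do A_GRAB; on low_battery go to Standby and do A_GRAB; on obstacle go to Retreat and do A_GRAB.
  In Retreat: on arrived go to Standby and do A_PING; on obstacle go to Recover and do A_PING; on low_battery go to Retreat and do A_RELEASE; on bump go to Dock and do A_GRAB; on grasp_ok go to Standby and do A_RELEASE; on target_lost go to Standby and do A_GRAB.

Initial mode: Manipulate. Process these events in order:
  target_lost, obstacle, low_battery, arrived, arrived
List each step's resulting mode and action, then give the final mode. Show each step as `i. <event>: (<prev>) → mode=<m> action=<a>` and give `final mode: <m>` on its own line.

1. target_lost: (Manipulate) → mode=Standby action=A_RELEASE
2. obstacle: (Standby) → mode=Retreat action=A_GRAB
3. low_battery: (Retreat) → mode=Retreat action=A_RELEASE
4. arrived: (Retreat) → mode=Standby action=A_PING
5. arrived: (Standby) → mode=Standby action=A_PING

final mode: Standby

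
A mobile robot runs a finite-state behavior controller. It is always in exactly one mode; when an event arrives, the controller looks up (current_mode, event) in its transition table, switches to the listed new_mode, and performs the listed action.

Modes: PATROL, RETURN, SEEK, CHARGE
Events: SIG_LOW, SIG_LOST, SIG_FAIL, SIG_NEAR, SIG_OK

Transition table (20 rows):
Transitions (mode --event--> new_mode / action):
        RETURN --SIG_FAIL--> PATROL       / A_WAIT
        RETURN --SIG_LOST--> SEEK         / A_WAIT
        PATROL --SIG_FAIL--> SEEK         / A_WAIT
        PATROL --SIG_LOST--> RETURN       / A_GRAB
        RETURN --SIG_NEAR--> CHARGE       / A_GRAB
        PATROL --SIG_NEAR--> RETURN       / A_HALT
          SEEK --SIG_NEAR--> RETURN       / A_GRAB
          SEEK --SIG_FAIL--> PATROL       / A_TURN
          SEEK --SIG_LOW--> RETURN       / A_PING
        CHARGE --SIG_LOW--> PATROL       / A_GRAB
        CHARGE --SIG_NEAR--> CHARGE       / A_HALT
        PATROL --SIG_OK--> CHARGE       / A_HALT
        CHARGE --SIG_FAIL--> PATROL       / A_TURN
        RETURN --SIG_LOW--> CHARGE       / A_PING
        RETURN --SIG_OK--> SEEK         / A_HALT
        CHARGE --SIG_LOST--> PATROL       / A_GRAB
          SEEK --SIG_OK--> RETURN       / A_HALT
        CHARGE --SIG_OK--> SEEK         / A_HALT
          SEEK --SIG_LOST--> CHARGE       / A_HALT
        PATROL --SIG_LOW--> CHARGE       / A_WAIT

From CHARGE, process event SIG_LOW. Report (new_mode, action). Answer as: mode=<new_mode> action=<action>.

mode=PATROL action=A_GRAB

current mode = CHARGE; filter table to that mode:
  (CHARGE, SIG_LOW) → (PATROL, A_GRAB)  ← event matches
  (CHARGE, SIG_NEAR) → (CHARGE, A_HALT)
  (CHARGE, SIG_FAIL) → (PATROL, A_TURN)
  (CHARGE, SIG_LOST) → (PATROL, A_GRAB)
  (CHARGE, SIG_OK) → (SEEK, A_HALT)
event = SIG_LOW selects (PATROL, A_GRAB)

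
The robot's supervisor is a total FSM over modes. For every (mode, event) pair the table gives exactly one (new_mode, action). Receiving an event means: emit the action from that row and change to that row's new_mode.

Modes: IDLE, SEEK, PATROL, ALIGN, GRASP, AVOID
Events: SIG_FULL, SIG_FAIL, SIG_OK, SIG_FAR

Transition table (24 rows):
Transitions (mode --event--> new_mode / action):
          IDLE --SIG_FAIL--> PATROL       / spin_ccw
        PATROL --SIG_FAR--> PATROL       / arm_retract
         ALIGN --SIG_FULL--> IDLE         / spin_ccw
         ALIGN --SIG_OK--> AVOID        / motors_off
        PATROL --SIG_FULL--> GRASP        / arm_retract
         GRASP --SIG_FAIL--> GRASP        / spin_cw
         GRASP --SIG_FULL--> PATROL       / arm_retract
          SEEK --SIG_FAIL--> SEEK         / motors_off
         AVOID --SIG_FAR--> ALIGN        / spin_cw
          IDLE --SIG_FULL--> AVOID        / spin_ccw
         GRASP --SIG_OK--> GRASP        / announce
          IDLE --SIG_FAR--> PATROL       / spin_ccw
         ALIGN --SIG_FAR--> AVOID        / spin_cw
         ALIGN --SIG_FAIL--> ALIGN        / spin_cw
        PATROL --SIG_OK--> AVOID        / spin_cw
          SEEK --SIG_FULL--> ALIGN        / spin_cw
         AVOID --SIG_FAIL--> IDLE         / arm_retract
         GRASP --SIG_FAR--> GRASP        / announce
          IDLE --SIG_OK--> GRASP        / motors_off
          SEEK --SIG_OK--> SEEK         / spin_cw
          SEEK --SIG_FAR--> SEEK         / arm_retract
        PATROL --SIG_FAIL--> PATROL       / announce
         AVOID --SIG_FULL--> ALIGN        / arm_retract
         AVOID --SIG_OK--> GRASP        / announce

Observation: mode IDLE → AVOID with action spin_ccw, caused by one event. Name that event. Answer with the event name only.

SIG_FULL

try SIG_FULL: (IDLE, SIG_FULL) → (AVOID, spin_ccw)  ← matches
try SIG_FAIL: (IDLE, SIG_FAIL) → (PATROL, spin_ccw)
try SIG_OK: (IDLE, SIG_OK) → (GRASP, motors_off)
try SIG_FAR: (IDLE, SIG_FAR) → (PATROL, spin_ccw)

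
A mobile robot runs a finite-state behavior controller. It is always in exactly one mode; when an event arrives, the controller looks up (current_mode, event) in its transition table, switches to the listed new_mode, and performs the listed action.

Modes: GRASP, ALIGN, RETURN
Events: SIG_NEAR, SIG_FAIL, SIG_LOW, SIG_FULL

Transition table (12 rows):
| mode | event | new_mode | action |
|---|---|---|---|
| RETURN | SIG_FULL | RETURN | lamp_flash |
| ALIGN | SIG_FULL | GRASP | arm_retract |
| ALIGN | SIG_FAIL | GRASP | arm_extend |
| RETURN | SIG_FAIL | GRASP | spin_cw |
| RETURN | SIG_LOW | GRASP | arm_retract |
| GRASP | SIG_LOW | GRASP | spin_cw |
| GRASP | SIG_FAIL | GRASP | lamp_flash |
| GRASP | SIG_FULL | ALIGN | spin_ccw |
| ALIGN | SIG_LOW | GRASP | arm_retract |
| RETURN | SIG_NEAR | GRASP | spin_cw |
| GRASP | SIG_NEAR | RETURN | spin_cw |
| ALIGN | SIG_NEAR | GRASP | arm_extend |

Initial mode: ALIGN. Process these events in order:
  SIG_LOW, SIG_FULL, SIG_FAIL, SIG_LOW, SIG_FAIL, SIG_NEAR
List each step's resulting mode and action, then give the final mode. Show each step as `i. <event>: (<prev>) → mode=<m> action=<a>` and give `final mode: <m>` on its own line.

1. SIG_LOW: (ALIGN) → mode=GRASP action=arm_retract
2. SIG_FULL: (GRASP) → mode=ALIGN action=spin_ccw
3. SIG_FAIL: (ALIGN) → mode=GRASP action=arm_extend
4. SIG_LOW: (GRASP) → mode=GRASP action=spin_cw
5. SIG_FAIL: (GRASP) → mode=GRASP action=lamp_flash
6. SIG_NEAR: (GRASP) → mode=RETURN action=spin_cw

final mode: RETURN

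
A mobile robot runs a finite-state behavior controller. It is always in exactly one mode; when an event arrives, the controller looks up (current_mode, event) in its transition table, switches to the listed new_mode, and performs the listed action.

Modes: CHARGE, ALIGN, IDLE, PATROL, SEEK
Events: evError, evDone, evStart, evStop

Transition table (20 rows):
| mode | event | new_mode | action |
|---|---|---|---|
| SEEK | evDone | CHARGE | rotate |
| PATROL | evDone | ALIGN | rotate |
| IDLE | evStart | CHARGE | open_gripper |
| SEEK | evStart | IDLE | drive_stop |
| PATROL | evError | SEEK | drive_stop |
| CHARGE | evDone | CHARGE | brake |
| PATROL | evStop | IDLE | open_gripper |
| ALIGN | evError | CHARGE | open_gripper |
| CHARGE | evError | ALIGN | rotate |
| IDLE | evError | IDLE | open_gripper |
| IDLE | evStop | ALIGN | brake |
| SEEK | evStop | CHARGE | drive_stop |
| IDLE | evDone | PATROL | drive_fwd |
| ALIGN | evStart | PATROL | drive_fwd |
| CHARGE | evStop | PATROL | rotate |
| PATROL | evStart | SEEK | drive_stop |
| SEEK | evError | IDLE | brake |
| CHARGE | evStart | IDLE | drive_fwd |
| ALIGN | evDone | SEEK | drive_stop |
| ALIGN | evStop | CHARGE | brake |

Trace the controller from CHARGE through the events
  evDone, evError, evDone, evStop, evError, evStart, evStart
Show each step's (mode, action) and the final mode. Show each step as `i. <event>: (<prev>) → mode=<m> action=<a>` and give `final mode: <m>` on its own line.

1. evDone: (CHARGE) → mode=CHARGE action=brake
2. evError: (CHARGE) → mode=ALIGN action=rotate
3. evDone: (ALIGN) → mode=SEEK action=drive_stop
4. evStop: (SEEK) → mode=CHARGE action=drive_stop
5. evError: (CHARGE) → mode=ALIGN action=rotate
6. evStart: (ALIGN) → mode=PATROL action=drive_fwd
7. evStart: (PATROL) → mode=SEEK action=drive_stop

final mode: SEEK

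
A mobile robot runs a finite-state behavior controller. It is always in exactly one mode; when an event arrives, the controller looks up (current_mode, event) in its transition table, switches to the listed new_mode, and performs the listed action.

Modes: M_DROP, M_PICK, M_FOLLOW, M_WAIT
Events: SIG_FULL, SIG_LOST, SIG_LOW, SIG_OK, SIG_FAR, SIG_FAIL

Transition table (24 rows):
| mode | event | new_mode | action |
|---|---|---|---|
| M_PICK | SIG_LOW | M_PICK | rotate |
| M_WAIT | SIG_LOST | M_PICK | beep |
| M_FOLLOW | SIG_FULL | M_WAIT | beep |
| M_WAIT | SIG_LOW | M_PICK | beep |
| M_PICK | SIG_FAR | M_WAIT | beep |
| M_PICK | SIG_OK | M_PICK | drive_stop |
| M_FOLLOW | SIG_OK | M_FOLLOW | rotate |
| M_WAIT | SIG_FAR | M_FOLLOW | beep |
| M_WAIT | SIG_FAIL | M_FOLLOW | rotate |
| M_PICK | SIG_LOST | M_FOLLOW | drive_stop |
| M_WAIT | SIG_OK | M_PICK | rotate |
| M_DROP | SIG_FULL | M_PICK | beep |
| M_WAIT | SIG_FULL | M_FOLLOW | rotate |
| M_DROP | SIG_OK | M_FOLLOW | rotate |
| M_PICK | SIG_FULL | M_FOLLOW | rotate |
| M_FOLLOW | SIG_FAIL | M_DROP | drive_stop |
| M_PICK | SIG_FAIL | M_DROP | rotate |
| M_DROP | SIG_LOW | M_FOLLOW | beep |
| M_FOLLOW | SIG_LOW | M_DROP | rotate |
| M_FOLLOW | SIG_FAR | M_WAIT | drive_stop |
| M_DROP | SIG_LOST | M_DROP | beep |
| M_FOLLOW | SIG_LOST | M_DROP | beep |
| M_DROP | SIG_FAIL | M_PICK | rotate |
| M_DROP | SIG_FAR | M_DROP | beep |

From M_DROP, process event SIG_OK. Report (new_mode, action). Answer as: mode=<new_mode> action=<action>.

current mode = M_DROP; filter table to that mode:
  (M_DROP, SIG_FULL) → (M_PICK, beep)
  (M_DROP, SIG_OK) → (M_FOLLOW, rotate)  ← event matches
  (M_DROP, SIG_LOW) → (M_FOLLOW, beep)
  (M_DROP, SIG_LOST) → (M_DROP, beep)
  (M_DROP, SIG_FAIL) → (M_PICK, rotate)
  (M_DROP, SIG_FAR) → (M_DROP, beep)
event = SIG_OK selects (M_FOLLOW, rotate)

mode=M_FOLLOW action=rotate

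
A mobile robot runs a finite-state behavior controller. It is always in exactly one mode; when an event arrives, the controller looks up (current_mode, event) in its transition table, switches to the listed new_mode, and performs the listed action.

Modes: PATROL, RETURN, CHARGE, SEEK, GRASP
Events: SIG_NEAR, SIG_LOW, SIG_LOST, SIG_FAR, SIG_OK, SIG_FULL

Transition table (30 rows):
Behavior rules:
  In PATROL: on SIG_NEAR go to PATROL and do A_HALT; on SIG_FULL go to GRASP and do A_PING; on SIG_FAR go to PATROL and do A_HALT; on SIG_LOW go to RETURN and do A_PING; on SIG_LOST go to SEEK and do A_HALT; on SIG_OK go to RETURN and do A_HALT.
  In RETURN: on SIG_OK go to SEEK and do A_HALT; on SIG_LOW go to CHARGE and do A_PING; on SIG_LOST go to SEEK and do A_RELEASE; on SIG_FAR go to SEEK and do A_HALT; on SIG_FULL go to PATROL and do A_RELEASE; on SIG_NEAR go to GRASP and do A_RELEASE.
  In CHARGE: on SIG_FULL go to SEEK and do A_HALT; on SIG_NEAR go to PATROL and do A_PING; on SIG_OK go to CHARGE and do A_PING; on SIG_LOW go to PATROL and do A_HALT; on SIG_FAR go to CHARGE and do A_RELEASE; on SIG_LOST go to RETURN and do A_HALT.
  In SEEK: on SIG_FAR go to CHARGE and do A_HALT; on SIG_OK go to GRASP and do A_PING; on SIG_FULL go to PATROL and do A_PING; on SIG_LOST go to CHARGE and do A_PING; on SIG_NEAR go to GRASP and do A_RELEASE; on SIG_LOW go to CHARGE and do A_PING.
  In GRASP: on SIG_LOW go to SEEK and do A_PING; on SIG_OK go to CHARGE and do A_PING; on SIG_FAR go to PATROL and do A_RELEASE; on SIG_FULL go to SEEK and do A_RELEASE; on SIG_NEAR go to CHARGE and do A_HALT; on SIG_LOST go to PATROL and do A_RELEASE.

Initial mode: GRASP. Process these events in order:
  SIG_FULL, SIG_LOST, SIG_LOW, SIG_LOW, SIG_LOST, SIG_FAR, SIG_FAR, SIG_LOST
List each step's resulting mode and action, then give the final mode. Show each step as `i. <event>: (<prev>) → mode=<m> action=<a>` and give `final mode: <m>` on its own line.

1. SIG_FULL: (GRASP) → mode=SEEK action=A_RELEASE
2. SIG_LOST: (SEEK) → mode=CHARGE action=A_PING
3. SIG_LOW: (CHARGE) → mode=PATROL action=A_HALT
4. SIG_LOW: (PATROL) → mode=RETURN action=A_PING
5. SIG_LOST: (RETURN) → mode=SEEK action=A_RELEASE
6. SIG_FAR: (SEEK) → mode=CHARGE action=A_HALT
7. SIG_FAR: (CHARGE) → mode=CHARGE action=A_RELEASE
8. SIG_LOST: (CHARGE) → mode=RETURN action=A_HALT

final mode: RETURN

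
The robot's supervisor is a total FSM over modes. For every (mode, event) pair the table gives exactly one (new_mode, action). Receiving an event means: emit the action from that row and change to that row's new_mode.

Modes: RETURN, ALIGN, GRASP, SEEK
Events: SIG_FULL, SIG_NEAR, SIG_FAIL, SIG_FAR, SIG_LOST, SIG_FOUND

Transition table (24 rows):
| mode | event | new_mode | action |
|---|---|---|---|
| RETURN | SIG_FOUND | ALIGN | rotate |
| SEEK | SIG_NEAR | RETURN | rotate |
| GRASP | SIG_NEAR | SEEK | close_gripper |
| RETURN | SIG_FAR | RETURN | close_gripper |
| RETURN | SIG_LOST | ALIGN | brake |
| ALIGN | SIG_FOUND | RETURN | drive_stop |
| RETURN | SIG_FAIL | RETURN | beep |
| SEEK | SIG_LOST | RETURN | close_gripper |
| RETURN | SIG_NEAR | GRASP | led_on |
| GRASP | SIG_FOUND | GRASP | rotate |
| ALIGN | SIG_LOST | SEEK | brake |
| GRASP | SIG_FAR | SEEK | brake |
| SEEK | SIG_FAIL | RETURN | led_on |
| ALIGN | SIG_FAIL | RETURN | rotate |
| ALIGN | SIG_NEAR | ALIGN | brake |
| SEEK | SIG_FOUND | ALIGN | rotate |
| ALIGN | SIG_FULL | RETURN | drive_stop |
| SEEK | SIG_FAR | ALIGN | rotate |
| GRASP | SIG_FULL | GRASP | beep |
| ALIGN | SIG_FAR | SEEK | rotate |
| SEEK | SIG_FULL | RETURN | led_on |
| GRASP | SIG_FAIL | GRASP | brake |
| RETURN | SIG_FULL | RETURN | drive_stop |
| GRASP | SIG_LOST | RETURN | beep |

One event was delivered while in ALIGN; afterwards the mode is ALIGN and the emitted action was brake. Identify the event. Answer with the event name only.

SIG_NEAR

try SIG_FULL: (ALIGN, SIG_FULL) → (RETURN, drive_stop)
try SIG_NEAR: (ALIGN, SIG_NEAR) → (ALIGN, brake)  ← matches
try SIG_FAIL: (ALIGN, SIG_FAIL) → (RETURN, rotate)
try SIG_FAR: (ALIGN, SIG_FAR) → (SEEK, rotate)
try SIG_LOST: (ALIGN, SIG_LOST) → (SEEK, brake)
try SIG_FOUND: (ALIGN, SIG_FOUND) → (RETURN, drive_stop)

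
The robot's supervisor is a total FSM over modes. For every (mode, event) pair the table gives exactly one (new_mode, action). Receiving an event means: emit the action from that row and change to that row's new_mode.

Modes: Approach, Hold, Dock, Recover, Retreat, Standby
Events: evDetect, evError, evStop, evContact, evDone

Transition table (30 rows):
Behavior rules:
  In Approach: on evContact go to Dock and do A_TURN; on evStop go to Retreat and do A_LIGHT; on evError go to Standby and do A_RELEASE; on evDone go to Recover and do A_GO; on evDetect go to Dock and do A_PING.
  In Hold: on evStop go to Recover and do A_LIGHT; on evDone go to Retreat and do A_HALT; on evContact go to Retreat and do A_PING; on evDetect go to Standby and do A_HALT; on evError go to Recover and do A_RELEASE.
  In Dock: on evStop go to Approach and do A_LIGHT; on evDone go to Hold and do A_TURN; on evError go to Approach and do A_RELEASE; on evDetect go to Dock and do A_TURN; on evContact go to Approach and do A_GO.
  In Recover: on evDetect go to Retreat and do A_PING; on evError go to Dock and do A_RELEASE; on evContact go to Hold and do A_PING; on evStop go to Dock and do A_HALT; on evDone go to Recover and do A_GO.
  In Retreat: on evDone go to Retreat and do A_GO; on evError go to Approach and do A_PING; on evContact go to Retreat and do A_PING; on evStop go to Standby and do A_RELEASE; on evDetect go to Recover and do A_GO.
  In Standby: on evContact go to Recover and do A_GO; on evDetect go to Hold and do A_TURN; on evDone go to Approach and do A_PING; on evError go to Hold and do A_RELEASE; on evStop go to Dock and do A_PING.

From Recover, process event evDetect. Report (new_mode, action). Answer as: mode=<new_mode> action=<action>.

mode=Retreat action=A_PING

current mode = Recover; filter table to that mode:
  (Recover, evDetect) → (Retreat, A_PING)  ← event matches
  (Recover, evError) → (Dock, A_RELEASE)
  (Recover, evContact) → (Hold, A_PING)
  (Recover, evStop) → (Dock, A_HALT)
  (Recover, evDone) → (Recover, A_GO)
event = evDetect selects (Retreat, A_PING)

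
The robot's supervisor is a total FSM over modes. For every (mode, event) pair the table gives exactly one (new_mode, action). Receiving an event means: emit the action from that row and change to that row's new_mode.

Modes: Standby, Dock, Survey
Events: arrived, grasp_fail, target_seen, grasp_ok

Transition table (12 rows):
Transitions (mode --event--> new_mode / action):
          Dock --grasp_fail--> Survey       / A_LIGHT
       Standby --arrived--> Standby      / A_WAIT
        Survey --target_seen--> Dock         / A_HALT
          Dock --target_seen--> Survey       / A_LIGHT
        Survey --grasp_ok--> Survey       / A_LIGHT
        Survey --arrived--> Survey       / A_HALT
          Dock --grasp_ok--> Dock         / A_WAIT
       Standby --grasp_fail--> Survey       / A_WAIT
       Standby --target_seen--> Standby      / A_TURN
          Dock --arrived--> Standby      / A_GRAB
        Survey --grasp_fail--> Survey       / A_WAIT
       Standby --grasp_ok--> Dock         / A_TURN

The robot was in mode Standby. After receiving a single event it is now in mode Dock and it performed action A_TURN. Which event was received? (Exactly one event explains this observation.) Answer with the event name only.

try arrived: (Standby, arrived) → (Standby, A_WAIT)
try grasp_fail: (Standby, grasp_fail) → (Survey, A_WAIT)
try target_seen: (Standby, target_seen) → (Standby, A_TURN)
try grasp_ok: (Standby, grasp_ok) → (Dock, A_TURN)  ← matches

grasp_ok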